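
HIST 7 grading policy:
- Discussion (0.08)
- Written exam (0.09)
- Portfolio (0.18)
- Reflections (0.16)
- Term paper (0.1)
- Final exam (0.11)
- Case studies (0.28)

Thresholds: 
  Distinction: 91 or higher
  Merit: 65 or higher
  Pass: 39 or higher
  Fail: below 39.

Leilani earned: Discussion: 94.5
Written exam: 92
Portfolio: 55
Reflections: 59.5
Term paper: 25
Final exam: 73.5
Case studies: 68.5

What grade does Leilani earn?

Merit

Weighted total:
  Discussion 94.5 × 0.08 = 7.56
  Written exam 92 × 0.09 = 8.28
  Portfolio 55 × 0.18 = 9.9
  Reflections 59.5 × 0.16 = 9.52
  Term paper 25 × 0.1 = 2.5
  Final exam 73.5 × 0.11 = 8.085
  Case studies 68.5 × 0.28 = 19.18
Sum = 65.025
65.025 is ≥ 65 and < 91 → Merit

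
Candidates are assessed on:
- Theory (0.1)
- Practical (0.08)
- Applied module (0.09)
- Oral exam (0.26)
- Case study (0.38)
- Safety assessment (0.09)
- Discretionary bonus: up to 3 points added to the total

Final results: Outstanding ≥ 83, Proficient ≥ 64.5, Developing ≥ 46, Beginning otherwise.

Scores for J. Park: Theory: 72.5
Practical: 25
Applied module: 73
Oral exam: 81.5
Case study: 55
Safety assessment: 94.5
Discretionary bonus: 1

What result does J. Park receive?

Proficient

Weighted total:
  Theory 72.5 × 0.1 = 7.25
  Practical 25 × 0.08 = 2
  Applied module 73 × 0.09 = 6.57
  Oral exam 81.5 × 0.26 = 21.19
  Case study 55 × 0.38 = 20.9
  Safety assessment 94.5 × 0.09 = 8.505
Sum = 66.415
Discretionary bonus: 66.415 + 1 = 67.415
67.415 is ≥ 64.5 and < 83 → Proficient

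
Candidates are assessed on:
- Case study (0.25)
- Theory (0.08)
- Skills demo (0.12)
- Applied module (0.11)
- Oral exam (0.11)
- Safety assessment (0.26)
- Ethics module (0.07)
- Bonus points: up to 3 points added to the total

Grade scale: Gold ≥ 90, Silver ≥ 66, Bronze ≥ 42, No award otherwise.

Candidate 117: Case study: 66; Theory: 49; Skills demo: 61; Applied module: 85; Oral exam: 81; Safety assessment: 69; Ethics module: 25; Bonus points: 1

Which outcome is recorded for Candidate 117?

Silver

Weighted total:
  Case study 66 × 0.25 = 16.5
  Theory 49 × 0.08 = 3.92
  Skills demo 61 × 0.12 = 7.32
  Applied module 85 × 0.11 = 9.35
  Oral exam 81 × 0.11 = 8.91
  Safety assessment 69 × 0.26 = 17.94
  Ethics module 25 × 0.07 = 1.75
Sum = 65.69
Bonus points: 65.69 + 1 = 66.69
66.69 is ≥ 66 and < 90 → Silver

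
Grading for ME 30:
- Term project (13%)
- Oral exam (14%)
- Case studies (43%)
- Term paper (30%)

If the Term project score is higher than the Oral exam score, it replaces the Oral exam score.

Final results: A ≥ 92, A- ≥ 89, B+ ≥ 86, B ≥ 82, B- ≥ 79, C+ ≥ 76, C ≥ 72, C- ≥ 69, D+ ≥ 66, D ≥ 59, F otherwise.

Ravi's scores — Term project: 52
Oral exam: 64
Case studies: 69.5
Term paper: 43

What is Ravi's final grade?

Term project (52) ≤ Oral exam (64), so Oral exam stays at 64.
Weighted total:
  Term project 52 × 0.13 = 6.76
  Oral exam 64 × 0.14 = 8.96
  Case studies 69.5 × 0.43 = 29.885
  Term paper 43 × 0.3 = 12.9
Sum = 58.505
58.505 < 59 → F

F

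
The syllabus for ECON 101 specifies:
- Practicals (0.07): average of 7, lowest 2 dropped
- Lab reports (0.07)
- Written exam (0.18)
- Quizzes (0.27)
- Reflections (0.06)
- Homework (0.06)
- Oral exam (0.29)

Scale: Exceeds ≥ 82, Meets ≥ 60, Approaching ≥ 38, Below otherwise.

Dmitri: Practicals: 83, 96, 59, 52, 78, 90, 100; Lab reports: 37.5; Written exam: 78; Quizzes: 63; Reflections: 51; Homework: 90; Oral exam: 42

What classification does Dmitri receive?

Practicals: drop 52, 59 → average of remaining 5 = 447/5 = 89.4
Weighted total:
  Practicals 89.4 × 0.07 = 6.258
  Lab reports 37.5 × 0.07 = 2.625
  Written exam 78 × 0.18 = 14.04
  Quizzes 63 × 0.27 = 17.01
  Reflections 51 × 0.06 = 3.06
  Homework 90 × 0.06 = 5.4
  Oral exam 42 × 0.29 = 12.18
Sum = 60.573
60.573 is ≥ 60 and < 82 → Meets

Meets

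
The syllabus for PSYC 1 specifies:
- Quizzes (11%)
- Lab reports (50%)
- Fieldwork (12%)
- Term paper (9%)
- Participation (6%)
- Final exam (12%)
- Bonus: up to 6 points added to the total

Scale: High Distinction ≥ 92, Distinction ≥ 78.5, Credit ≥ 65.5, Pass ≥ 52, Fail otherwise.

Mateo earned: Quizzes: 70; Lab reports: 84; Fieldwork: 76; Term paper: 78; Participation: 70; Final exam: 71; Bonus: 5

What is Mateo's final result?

Weighted total:
  Quizzes 70 × 0.11 = 7.7
  Lab reports 84 × 0.5 = 42
  Fieldwork 76 × 0.12 = 9.12
  Term paper 78 × 0.09 = 7.02
  Participation 70 × 0.06 = 4.2
  Final exam 71 × 0.12 = 8.52
Sum = 78.56
Bonus: 78.56 + 5 = 83.56
83.56 is ≥ 78.5 and < 92 → Distinction

Distinction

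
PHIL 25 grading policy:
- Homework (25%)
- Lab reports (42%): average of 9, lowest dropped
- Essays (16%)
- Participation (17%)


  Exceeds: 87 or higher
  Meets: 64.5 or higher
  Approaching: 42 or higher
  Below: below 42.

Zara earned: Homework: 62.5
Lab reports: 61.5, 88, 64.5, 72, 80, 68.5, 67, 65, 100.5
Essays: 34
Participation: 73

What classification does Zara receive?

Lab reports: drop 61.5 → average of remaining 8 = 605.5/8 = 75.6875
Weighted total:
  Homework 62.5 × 0.25 = 15.625
  Lab reports 75.6875 × 0.42 = 31.78875
  Essays 34 × 0.16 = 5.44
  Participation 73 × 0.17 = 12.41
Sum = 65.26375
65.26375 is ≥ 64.5 and < 87 → Meets

Meets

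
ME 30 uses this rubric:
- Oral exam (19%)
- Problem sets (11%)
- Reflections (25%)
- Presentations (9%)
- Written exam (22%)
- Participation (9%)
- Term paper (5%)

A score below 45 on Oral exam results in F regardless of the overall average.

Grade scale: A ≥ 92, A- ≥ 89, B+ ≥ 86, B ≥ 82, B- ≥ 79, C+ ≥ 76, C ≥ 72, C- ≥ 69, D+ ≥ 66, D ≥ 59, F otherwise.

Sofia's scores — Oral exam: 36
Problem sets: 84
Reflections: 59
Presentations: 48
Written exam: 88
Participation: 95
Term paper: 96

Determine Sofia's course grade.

Oral exam score 36 < 45: minimum not met.
Weighted total:
  Oral exam 36 × 0.19 = 6.84
  Problem sets 84 × 0.11 = 9.24
  Reflections 59 × 0.25 = 14.75
  Presentations 48 × 0.09 = 4.32
  Written exam 88 × 0.22 = 19.36
  Participation 95 × 0.09 = 8.55
  Term paper 96 × 0.05 = 4.8
Sum = 67.86
Because the Oral exam minimum was not met, the result is F.

F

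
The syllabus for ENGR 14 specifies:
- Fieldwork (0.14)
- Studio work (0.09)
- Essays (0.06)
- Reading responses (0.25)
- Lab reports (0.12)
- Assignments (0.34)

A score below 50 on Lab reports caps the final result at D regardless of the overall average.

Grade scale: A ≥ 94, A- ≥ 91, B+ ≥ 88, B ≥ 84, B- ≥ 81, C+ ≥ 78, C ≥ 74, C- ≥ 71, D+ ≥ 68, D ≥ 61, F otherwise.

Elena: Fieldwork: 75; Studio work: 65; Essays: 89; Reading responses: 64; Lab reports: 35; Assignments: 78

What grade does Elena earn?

Lab reports score 35 < 50: minimum not met.
Weighted total:
  Fieldwork 75 × 0.14 = 10.5
  Studio work 65 × 0.09 = 5.85
  Essays 89 × 0.06 = 5.34
  Reading responses 64 × 0.25 = 16
  Lab reports 35 × 0.12 = 4.2
  Assignments 78 × 0.34 = 26.52
Sum = 68.41
68.41 would be D+; cap at D applies → D.

D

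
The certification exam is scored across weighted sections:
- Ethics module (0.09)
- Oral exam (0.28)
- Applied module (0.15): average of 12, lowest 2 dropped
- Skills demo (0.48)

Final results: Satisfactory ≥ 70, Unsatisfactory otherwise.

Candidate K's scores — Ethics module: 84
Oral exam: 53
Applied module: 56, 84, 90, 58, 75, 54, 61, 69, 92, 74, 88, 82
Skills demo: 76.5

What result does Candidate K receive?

Applied module: drop 54, 56 → average of remaining 10 = 773/10 = 77.3
Weighted total:
  Ethics module 84 × 0.09 = 7.56
  Oral exam 53 × 0.28 = 14.84
  Applied module 77.3 × 0.15 = 11.595
  Skills demo 76.5 × 0.48 = 36.72
Sum = 70.715
70.715 ≥ 70 → Satisfactory

Satisfactory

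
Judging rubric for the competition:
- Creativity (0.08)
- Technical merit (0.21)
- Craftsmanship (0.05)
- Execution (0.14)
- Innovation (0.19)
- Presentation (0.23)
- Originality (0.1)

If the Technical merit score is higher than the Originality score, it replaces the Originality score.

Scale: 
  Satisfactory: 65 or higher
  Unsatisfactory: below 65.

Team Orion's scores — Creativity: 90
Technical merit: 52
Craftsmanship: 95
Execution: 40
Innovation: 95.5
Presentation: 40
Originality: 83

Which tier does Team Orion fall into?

Technical merit (52) ≤ Originality (83), so Originality stays at 83.
Weighted total:
  Creativity 90 × 0.08 = 7.2
  Technical merit 52 × 0.21 = 10.92
  Craftsmanship 95 × 0.05 = 4.75
  Execution 40 × 0.14 = 5.6
  Innovation 95.5 × 0.19 = 18.145
  Presentation 40 × 0.23 = 9.2
  Originality 83 × 0.1 = 8.3
Sum = 64.115
64.115 < 65 → Unsatisfactory

Unsatisfactory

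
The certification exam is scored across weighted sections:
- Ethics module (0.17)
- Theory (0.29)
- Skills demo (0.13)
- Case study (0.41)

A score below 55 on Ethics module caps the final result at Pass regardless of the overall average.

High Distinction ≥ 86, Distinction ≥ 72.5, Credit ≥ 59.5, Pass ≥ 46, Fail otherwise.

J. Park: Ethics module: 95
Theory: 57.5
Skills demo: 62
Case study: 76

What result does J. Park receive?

Credit

Ethics module score 95 ≥ 55: minimum met.
Weighted total:
  Ethics module 95 × 0.17 = 16.15
  Theory 57.5 × 0.29 = 16.675
  Skills demo 62 × 0.13 = 8.06
  Case study 76 × 0.41 = 31.16
Sum = 72.045
72.045 is ≥ 59.5 and < 72.5 → Credit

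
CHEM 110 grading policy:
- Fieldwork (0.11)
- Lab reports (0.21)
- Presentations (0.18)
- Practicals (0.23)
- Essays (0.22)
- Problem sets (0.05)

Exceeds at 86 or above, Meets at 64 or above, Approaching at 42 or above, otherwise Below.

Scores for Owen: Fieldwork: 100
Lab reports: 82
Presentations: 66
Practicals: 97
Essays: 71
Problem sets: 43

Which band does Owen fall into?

Weighted total:
  Fieldwork 100 × 0.11 = 11
  Lab reports 82 × 0.21 = 17.22
  Presentations 66 × 0.18 = 11.88
  Practicals 97 × 0.23 = 22.31
  Essays 71 × 0.22 = 15.62
  Problem sets 43 × 0.05 = 2.15
Sum = 80.18
80.18 is ≥ 64 and < 86 → Meets

Meets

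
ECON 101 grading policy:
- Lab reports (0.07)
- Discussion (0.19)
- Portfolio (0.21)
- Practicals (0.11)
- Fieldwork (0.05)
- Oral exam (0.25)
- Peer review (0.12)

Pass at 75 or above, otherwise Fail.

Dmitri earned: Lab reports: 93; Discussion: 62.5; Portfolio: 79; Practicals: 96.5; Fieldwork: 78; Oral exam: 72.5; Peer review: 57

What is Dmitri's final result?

Fail

Weighted total:
  Lab reports 93 × 0.07 = 6.51
  Discussion 62.5 × 0.19 = 11.875
  Portfolio 79 × 0.21 = 16.59
  Practicals 96.5 × 0.11 = 10.615
  Fieldwork 78 × 0.05 = 3.9
  Oral exam 72.5 × 0.25 = 18.125
  Peer review 57 × 0.12 = 6.84
Sum = 74.455
74.455 < 75 → Fail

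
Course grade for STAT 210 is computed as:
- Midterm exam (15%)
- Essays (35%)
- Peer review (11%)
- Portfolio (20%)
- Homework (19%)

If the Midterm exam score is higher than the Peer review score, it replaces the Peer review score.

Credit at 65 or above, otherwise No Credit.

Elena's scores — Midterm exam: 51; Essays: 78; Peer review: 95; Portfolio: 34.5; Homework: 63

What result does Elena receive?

No Credit

Midterm exam (51) ≤ Peer review (95), so Peer review stays at 95.
Weighted total:
  Midterm exam 51 × 0.15 = 7.65
  Essays 78 × 0.35 = 27.3
  Peer review 95 × 0.11 = 10.45
  Portfolio 34.5 × 0.2 = 6.9
  Homework 63 × 0.19 = 11.97
Sum = 64.27
64.27 < 65 → No Credit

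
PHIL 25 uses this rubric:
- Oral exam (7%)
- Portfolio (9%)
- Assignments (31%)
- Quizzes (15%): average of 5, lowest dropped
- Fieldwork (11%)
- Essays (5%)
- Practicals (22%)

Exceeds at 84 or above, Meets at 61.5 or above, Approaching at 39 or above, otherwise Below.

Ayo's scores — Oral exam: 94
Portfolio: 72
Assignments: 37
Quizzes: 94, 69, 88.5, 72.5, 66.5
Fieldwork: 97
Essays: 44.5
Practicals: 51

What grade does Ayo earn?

Approaching

Quizzes: drop 66.5 → average of remaining 4 = 324/4 = 81
Weighted total:
  Oral exam 94 × 0.07 = 6.58
  Portfolio 72 × 0.09 = 6.48
  Assignments 37 × 0.31 = 11.47
  Quizzes 81 × 0.15 = 12.15
  Fieldwork 97 × 0.11 = 10.67
  Essays 44.5 × 0.05 = 2.225
  Practicals 51 × 0.22 = 11.22
Sum = 60.795
60.795 is ≥ 39 and < 61.5 → Approaching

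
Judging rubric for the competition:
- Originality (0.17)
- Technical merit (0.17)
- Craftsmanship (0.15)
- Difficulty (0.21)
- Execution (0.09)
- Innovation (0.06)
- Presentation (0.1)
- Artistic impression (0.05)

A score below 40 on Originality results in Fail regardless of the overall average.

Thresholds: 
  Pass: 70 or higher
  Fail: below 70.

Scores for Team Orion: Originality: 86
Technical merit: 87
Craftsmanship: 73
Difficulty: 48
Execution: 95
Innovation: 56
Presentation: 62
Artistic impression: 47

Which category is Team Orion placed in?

Pass

Originality score 86 ≥ 40: minimum met.
Weighted total:
  Originality 86 × 0.17 = 14.62
  Technical merit 87 × 0.17 = 14.79
  Craftsmanship 73 × 0.15 = 10.95
  Difficulty 48 × 0.21 = 10.08
  Execution 95 × 0.09 = 8.55
  Innovation 56 × 0.06 = 3.36
  Presentation 62 × 0.1 = 6.2
  Artistic impression 47 × 0.05 = 2.35
Sum = 70.9
70.9 ≥ 70 → Pass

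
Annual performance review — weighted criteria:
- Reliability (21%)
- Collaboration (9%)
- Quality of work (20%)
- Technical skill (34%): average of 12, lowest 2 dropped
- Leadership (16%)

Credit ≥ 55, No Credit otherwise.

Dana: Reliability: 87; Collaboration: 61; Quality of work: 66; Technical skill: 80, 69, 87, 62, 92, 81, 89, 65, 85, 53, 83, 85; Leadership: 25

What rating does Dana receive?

Credit

Technical skill: drop 53, 62 → average of remaining 10 = 816/10 = 81.6
Weighted total:
  Reliability 87 × 0.21 = 18.27
  Collaboration 61 × 0.09 = 5.49
  Quality of work 66 × 0.2 = 13.2
  Technical skill 81.6 × 0.34 = 27.744
  Leadership 25 × 0.16 = 4
Sum = 68.704
68.704 ≥ 55 → Credit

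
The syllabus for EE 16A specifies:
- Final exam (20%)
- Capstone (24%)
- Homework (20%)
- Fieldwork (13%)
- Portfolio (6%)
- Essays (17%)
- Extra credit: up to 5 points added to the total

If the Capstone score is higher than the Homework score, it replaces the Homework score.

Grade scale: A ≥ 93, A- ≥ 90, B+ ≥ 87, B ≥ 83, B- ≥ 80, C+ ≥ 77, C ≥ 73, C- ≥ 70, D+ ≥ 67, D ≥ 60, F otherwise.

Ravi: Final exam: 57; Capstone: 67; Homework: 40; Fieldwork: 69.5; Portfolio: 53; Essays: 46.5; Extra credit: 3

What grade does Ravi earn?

Capstone (67) > Homework (40), so Homework counts as 67.
Weighted total:
  Final exam 57 × 0.2 = 11.4
  Capstone 67 × 0.24 = 16.08
  Homework 67 × 0.2 = 13.4
  Fieldwork 69.5 × 0.13 = 9.035
  Portfolio 53 × 0.06 = 3.18
  Essays 46.5 × 0.17 = 7.905
Sum = 61
Extra credit: 61 + 3 = 64
64 is ≥ 60 and < 67 → D

D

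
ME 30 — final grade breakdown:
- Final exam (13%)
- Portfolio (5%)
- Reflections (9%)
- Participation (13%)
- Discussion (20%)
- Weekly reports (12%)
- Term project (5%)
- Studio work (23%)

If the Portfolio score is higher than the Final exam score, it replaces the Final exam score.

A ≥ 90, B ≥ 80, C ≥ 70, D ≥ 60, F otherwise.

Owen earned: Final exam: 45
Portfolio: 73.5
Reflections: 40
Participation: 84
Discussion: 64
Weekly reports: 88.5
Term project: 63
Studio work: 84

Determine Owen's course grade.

Portfolio (73.5) > Final exam (45), so Final exam counts as 73.5.
Weighted total:
  Final exam 73.5 × 0.13 = 9.555
  Portfolio 73.5 × 0.05 = 3.675
  Reflections 40 × 0.09 = 3.6
  Participation 84 × 0.13 = 10.92
  Discussion 64 × 0.2 = 12.8
  Weekly reports 88.5 × 0.12 = 10.62
  Term project 63 × 0.05 = 3.15
  Studio work 84 × 0.23 = 19.32
Sum = 73.64
73.64 is ≥ 70 and < 80 → C

C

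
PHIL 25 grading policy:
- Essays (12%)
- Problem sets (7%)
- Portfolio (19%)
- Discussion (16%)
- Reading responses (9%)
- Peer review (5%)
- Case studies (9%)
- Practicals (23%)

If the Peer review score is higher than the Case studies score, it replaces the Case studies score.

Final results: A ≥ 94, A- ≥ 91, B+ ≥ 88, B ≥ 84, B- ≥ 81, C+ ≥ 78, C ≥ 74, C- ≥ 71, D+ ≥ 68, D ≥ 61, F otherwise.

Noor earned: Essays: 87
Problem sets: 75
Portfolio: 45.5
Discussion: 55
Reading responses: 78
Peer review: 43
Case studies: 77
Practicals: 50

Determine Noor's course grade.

F

Peer review (43) ≤ Case studies (77), so Case studies stays at 77.
Weighted total:
  Essays 87 × 0.12 = 10.44
  Problem sets 75 × 0.07 = 5.25
  Portfolio 45.5 × 0.19 = 8.645
  Discussion 55 × 0.16 = 8.8
  Reading responses 78 × 0.09 = 7.02
  Peer review 43 × 0.05 = 2.15
  Case studies 77 × 0.09 = 6.93
  Practicals 50 × 0.23 = 11.5
Sum = 60.735
60.735 < 61 → F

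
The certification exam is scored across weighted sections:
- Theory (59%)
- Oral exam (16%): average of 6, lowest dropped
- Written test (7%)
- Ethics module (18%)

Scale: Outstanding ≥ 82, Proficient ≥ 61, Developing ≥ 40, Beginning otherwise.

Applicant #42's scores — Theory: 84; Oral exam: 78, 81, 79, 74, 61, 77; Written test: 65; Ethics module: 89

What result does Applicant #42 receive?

Oral exam: drop 61 → average of remaining 5 = 389/5 = 77.8
Weighted total:
  Theory 84 × 0.59 = 49.56
  Oral exam 77.8 × 0.16 = 12.448
  Written test 65 × 0.07 = 4.55
  Ethics module 89 × 0.18 = 16.02
Sum = 82.578
82.578 ≥ 82 → Outstanding

Outstanding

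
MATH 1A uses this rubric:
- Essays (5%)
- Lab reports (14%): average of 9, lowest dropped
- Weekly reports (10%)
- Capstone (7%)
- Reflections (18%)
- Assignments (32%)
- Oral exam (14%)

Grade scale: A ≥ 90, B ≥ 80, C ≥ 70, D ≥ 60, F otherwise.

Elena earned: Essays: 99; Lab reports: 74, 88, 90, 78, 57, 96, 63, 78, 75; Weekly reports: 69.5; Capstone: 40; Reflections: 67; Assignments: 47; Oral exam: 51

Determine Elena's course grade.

Lab reports: drop 57 → average of remaining 8 = 642/8 = 80.25
Weighted total:
  Essays 99 × 0.05 = 4.95
  Lab reports 80.25 × 0.14 = 11.235
  Weekly reports 69.5 × 0.1 = 6.95
  Capstone 40 × 0.07 = 2.8
  Reflections 67 × 0.18 = 12.06
  Assignments 47 × 0.32 = 15.04
  Oral exam 51 × 0.14 = 7.14
Sum = 60.175
60.175 is ≥ 60 and < 70 → D

D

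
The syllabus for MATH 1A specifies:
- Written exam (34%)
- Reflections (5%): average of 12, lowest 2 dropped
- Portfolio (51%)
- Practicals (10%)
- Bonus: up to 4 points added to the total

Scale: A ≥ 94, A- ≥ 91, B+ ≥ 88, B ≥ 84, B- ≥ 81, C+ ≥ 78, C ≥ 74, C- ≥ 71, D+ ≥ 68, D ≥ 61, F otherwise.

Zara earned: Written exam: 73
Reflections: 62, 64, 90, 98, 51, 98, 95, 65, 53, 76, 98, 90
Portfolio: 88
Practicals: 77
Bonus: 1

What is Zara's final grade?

Reflections: drop 51, 53 → average of remaining 10 = 836/10 = 83.6
Weighted total:
  Written exam 73 × 0.34 = 24.82
  Reflections 83.6 × 0.05 = 4.18
  Portfolio 88 × 0.51 = 44.88
  Practicals 77 × 0.1 = 7.7
Sum = 81.58
Bonus: 81.58 + 1 = 82.58
82.58 is ≥ 81 and < 84 → B-

B-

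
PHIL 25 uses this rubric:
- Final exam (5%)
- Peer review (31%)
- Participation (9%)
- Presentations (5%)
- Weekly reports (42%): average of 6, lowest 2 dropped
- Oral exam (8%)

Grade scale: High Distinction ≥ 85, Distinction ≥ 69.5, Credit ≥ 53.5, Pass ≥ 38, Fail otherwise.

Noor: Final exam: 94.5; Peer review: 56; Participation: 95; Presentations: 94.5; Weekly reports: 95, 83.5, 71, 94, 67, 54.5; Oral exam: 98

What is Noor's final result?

Weekly reports: drop 54.5, 67 → average of remaining 4 = 343.5/4 = 85.875
Weighted total:
  Final exam 94.5 × 0.05 = 4.725
  Peer review 56 × 0.31 = 17.36
  Participation 95 × 0.09 = 8.55
  Presentations 94.5 × 0.05 = 4.725
  Weekly reports 85.875 × 0.42 = 36.0675
  Oral exam 98 × 0.08 = 7.84
Sum = 79.2675
79.2675 is ≥ 69.5 and < 85 → Distinction

Distinction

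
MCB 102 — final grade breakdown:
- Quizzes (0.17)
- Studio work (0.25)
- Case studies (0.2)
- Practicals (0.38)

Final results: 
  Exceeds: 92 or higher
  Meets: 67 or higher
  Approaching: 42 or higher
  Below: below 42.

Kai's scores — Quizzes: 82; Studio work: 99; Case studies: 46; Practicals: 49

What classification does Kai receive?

Approaching

Weighted total:
  Quizzes 82 × 0.17 = 13.94
  Studio work 99 × 0.25 = 24.75
  Case studies 46 × 0.2 = 9.2
  Practicals 49 × 0.38 = 18.62
Sum = 66.51
66.51 is ≥ 42 and < 67 → Approaching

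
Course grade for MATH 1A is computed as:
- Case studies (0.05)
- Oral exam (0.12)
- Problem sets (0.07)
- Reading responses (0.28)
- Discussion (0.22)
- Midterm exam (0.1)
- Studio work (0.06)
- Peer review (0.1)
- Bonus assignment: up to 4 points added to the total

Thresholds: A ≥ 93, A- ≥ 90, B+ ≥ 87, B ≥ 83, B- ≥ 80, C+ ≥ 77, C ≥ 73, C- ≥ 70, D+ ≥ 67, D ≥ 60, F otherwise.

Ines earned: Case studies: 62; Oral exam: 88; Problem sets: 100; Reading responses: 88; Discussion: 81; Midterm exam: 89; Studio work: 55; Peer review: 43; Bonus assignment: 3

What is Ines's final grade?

Weighted total:
  Case studies 62 × 0.05 = 3.1
  Oral exam 88 × 0.12 = 10.56
  Problem sets 100 × 0.07 = 7
  Reading responses 88 × 0.28 = 24.64
  Discussion 81 × 0.22 = 17.82
  Midterm exam 89 × 0.1 = 8.9
  Studio work 55 × 0.06 = 3.3
  Peer review 43 × 0.1 = 4.3
Sum = 79.62
Bonus assignment: 79.62 + 3 = 82.62
82.62 is ≥ 80 and < 83 → B-

B-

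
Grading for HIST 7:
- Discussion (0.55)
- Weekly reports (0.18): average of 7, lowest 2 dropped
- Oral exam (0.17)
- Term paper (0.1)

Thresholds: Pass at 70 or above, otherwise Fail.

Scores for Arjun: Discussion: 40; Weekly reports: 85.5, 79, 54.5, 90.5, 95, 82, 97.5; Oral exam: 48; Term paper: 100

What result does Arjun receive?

Weekly reports: drop 54.5, 79 → average of remaining 5 = 450.5/5 = 90.1
Weighted total:
  Discussion 40 × 0.55 = 22
  Weekly reports 90.1 × 0.18 = 16.218
  Oral exam 48 × 0.17 = 8.16
  Term paper 100 × 0.1 = 10
Sum = 56.378
56.378 < 70 → Fail

Fail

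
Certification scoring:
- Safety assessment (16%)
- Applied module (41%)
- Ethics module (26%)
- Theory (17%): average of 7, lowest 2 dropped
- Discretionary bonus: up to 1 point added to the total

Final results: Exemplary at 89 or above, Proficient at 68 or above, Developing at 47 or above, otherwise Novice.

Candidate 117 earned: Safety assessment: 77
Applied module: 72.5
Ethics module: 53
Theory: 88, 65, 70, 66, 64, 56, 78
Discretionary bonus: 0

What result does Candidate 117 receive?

Theory: drop 56, 64 → average of remaining 5 = 367/5 = 73.4
Weighted total:
  Safety assessment 77 × 0.16 = 12.32
  Applied module 72.5 × 0.41 = 29.725
  Ethics module 53 × 0.26 = 13.78
  Theory 73.4 × 0.17 = 12.478
Sum = 68.303
Discretionary bonus: 68.303 + 0 = 68.303
68.303 is ≥ 68 and < 89 → Proficient

Proficient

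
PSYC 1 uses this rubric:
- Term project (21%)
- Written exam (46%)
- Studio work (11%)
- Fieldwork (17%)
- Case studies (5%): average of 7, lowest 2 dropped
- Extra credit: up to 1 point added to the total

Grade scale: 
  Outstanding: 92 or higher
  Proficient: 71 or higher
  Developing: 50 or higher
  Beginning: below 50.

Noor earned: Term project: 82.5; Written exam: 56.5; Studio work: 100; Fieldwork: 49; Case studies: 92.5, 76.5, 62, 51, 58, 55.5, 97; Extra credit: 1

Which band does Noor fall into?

Case studies: drop 51, 55.5 → average of remaining 5 = 386/5 = 77.2
Weighted total:
  Term project 82.5 × 0.21 = 17.325
  Written exam 56.5 × 0.46 = 25.99
  Studio work 100 × 0.11 = 11
  Fieldwork 49 × 0.17 = 8.33
  Case studies 77.2 × 0.05 = 3.86
Sum = 66.505
Extra credit: 66.505 + 1 = 67.505
67.505 is ≥ 50 and < 71 → Developing

Developing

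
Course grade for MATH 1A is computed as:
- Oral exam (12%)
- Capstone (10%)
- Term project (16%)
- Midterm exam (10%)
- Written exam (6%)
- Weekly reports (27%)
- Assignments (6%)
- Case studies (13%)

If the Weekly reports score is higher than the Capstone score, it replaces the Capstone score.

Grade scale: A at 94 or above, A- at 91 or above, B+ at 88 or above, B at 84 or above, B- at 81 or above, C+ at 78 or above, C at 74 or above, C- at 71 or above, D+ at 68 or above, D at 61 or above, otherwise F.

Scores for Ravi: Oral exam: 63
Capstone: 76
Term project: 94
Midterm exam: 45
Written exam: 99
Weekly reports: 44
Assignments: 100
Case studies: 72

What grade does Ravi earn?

Weekly reports (44) ≤ Capstone (76), so Capstone stays at 76.
Weighted total:
  Oral exam 63 × 0.12 = 7.56
  Capstone 76 × 0.1 = 7.6
  Term project 94 × 0.16 = 15.04
  Midterm exam 45 × 0.1 = 4.5
  Written exam 99 × 0.06 = 5.94
  Weekly reports 44 × 0.27 = 11.88
  Assignments 100 × 0.06 = 6
  Case studies 72 × 0.13 = 9.36
Sum = 67.88
67.88 is ≥ 61 and < 68 → D

D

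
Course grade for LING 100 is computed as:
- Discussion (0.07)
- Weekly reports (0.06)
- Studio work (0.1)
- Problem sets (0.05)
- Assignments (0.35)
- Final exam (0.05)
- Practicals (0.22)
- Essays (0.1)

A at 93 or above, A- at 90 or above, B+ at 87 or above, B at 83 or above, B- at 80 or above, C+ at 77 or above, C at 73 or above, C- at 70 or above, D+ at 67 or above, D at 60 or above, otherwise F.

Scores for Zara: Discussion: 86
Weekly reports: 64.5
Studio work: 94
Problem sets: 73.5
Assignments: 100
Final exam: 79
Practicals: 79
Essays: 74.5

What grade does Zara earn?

B

Weighted total:
  Discussion 86 × 0.07 = 6.02
  Weekly reports 64.5 × 0.06 = 3.87
  Studio work 94 × 0.1 = 9.4
  Problem sets 73.5 × 0.05 = 3.675
  Assignments 100 × 0.35 = 35
  Final exam 79 × 0.05 = 3.95
  Practicals 79 × 0.22 = 17.38
  Essays 74.5 × 0.1 = 7.45
Sum = 86.745
86.745 is ≥ 83 and < 87 → B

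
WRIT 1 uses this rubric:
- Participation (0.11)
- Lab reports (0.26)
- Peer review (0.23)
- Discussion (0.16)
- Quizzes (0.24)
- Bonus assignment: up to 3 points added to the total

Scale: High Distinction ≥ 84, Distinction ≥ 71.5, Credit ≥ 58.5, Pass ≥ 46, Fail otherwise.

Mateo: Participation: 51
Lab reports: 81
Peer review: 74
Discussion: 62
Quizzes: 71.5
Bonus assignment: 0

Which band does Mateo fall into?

Weighted total:
  Participation 51 × 0.11 = 5.61
  Lab reports 81 × 0.26 = 21.06
  Peer review 74 × 0.23 = 17.02
  Discussion 62 × 0.16 = 9.92
  Quizzes 71.5 × 0.24 = 17.16
Sum = 70.77
Bonus assignment: 70.77 + 0 = 70.77
70.77 is ≥ 58.5 and < 71.5 → Credit

Credit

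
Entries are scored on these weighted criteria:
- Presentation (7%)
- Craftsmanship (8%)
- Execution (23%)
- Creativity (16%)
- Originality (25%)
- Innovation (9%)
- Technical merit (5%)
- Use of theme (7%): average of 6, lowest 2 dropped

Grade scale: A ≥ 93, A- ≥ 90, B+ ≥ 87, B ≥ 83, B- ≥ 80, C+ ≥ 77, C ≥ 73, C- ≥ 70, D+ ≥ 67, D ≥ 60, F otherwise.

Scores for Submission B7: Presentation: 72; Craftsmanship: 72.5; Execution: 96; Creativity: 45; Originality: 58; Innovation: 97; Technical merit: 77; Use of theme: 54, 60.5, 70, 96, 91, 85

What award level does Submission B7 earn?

Use of theme: drop 54, 60.5 → average of remaining 4 = 342/4 = 85.5
Weighted total:
  Presentation 72 × 0.07 = 5.04
  Craftsmanship 72.5 × 0.08 = 5.8
  Execution 96 × 0.23 = 22.08
  Creativity 45 × 0.16 = 7.2
  Originality 58 × 0.25 = 14.5
  Innovation 97 × 0.09 = 8.73
  Technical merit 77 × 0.05 = 3.85
  Use of theme 85.5 × 0.07 = 5.985
Sum = 73.185
73.185 is ≥ 73 and < 77 → C

C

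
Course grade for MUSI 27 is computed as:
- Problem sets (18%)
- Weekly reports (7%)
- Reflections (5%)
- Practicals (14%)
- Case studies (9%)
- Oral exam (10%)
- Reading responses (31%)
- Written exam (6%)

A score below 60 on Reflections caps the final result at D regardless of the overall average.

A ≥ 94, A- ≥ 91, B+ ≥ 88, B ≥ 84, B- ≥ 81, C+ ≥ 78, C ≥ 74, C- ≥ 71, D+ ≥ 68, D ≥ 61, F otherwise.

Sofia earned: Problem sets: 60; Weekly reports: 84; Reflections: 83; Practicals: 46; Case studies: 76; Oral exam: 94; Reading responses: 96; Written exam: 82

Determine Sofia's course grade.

C+

Reflections score 83 ≥ 60: minimum met.
Weighted total:
  Problem sets 60 × 0.18 = 10.8
  Weekly reports 84 × 0.07 = 5.88
  Reflections 83 × 0.05 = 4.15
  Practicals 46 × 0.14 = 6.44
  Case studies 76 × 0.09 = 6.84
  Oral exam 94 × 0.1 = 9.4
  Reading responses 96 × 0.31 = 29.76
  Written exam 82 × 0.06 = 4.92
Sum = 78.19
78.19 is ≥ 78 and < 81 → C+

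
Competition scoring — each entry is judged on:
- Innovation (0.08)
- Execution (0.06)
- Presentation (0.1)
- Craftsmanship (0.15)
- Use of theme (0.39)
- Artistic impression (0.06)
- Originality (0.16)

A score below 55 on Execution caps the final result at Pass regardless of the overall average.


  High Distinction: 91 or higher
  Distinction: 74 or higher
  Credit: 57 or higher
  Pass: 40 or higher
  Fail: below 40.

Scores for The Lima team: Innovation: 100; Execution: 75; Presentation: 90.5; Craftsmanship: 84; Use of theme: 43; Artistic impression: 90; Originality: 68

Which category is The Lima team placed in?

Execution score 75 ≥ 55: minimum met.
Weighted total:
  Innovation 100 × 0.08 = 8
  Execution 75 × 0.06 = 4.5
  Presentation 90.5 × 0.1 = 9.05
  Craftsmanship 84 × 0.15 = 12.6
  Use of theme 43 × 0.39 = 16.77
  Artistic impression 90 × 0.06 = 5.4
  Originality 68 × 0.16 = 10.88
Sum = 67.2
67.2 is ≥ 57 and < 74 → Credit

Credit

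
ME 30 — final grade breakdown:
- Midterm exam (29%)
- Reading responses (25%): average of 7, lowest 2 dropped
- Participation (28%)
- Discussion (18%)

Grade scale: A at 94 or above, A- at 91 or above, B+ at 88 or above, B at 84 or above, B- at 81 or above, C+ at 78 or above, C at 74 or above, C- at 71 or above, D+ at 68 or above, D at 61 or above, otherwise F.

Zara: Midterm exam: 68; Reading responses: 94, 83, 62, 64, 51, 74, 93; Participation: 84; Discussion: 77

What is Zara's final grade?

C

Reading responses: drop 51, 62 → average of remaining 5 = 408/5 = 81.6
Weighted total:
  Midterm exam 68 × 0.29 = 19.72
  Reading responses 81.6 × 0.25 = 20.4
  Participation 84 × 0.28 = 23.52
  Discussion 77 × 0.18 = 13.86
Sum = 77.5
77.5 is ≥ 74 and < 78 → C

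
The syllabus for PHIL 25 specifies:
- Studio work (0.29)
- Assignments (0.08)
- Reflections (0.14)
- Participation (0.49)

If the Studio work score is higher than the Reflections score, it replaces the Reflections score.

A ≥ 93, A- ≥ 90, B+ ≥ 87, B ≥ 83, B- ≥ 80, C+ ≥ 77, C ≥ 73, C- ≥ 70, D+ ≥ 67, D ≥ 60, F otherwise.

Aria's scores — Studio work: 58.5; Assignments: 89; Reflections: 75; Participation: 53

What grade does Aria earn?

D

Studio work (58.5) ≤ Reflections (75), so Reflections stays at 75.
Weighted total:
  Studio work 58.5 × 0.29 = 16.965
  Assignments 89 × 0.08 = 7.12
  Reflections 75 × 0.14 = 10.5
  Participation 53 × 0.49 = 25.97
Sum = 60.555
60.555 is ≥ 60 and < 67 → D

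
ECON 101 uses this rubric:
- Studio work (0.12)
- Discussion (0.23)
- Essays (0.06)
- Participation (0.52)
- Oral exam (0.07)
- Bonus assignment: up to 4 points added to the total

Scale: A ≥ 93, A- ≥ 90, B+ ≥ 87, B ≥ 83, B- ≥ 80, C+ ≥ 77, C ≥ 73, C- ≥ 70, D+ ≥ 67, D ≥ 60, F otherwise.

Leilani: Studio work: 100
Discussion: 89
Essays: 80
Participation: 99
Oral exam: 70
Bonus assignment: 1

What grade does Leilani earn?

A

Weighted total:
  Studio work 100 × 0.12 = 12
  Discussion 89 × 0.23 = 20.47
  Essays 80 × 0.06 = 4.8
  Participation 99 × 0.52 = 51.48
  Oral exam 70 × 0.07 = 4.9
Sum = 93.65
Bonus assignment: 93.65 + 1 = 94.65
94.65 ≥ 93 → A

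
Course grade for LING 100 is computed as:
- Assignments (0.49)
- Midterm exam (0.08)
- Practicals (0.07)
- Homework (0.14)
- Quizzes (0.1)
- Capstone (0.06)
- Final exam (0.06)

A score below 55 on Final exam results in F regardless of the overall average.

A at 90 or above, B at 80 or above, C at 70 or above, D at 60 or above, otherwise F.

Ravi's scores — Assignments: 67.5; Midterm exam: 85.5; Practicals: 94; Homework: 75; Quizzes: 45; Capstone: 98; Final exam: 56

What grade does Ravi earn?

Final exam score 56 ≥ 55: minimum met.
Weighted total:
  Assignments 67.5 × 0.49 = 33.075
  Midterm exam 85.5 × 0.08 = 6.84
  Practicals 94 × 0.07 = 6.58
  Homework 75 × 0.14 = 10.5
  Quizzes 45 × 0.1 = 4.5
  Capstone 98 × 0.06 = 5.88
  Final exam 56 × 0.06 = 3.36
Sum = 70.735
70.735 is ≥ 70 and < 80 → C

C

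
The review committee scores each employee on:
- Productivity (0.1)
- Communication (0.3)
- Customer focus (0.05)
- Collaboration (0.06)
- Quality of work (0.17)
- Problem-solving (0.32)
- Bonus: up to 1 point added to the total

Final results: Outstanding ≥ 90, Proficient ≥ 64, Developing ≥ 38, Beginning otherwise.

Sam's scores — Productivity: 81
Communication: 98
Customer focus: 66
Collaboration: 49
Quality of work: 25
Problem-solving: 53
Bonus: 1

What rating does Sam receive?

Proficient

Weighted total:
  Productivity 81 × 0.1 = 8.1
  Communication 98 × 0.3 = 29.4
  Customer focus 66 × 0.05 = 3.3
  Collaboration 49 × 0.06 = 2.94
  Quality of work 25 × 0.17 = 4.25
  Problem-solving 53 × 0.32 = 16.96
Sum = 64.95
Bonus: 64.95 + 1 = 65.95
65.95 is ≥ 64 and < 90 → Proficient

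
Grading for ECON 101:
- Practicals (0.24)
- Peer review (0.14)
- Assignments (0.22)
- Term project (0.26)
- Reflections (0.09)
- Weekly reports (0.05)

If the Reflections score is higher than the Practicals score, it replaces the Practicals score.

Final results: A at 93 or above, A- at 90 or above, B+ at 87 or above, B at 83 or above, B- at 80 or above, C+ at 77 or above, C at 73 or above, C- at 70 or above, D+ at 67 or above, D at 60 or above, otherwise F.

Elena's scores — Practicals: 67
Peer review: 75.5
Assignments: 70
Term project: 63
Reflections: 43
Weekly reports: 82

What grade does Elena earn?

Reflections (43) ≤ Practicals (67), so Practicals stays at 67.
Weighted total:
  Practicals 67 × 0.24 = 16.08
  Peer review 75.5 × 0.14 = 10.57
  Assignments 70 × 0.22 = 15.4
  Term project 63 × 0.26 = 16.38
  Reflections 43 × 0.09 = 3.87
  Weekly reports 82 × 0.05 = 4.1
Sum = 66.4
66.4 is ≥ 60 and < 67 → D

D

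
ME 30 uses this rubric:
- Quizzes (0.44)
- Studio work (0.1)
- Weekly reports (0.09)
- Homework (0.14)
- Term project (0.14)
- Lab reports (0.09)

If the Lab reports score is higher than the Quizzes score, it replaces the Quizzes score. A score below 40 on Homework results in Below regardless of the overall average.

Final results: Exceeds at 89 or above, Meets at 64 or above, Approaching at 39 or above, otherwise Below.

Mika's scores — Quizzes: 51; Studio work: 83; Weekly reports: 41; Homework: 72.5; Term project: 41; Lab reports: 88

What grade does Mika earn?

Meets

Lab reports (88) > Quizzes (51), so Quizzes counts as 88.
Homework score 72.5 ≥ 40: minimum met.
Weighted total:
  Quizzes 88 × 0.44 = 38.72
  Studio work 83 × 0.1 = 8.3
  Weekly reports 41 × 0.09 = 3.69
  Homework 72.5 × 0.14 = 10.15
  Term project 41 × 0.14 = 5.74
  Lab reports 88 × 0.09 = 7.92
Sum = 74.52
74.52 is ≥ 64 and < 89 → Meets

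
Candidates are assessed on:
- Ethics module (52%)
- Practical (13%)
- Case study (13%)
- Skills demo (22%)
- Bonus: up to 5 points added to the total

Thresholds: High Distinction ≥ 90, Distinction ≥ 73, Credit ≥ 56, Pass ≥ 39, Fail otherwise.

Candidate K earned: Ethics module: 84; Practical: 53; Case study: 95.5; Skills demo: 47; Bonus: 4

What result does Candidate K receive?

Weighted total:
  Ethics module 84 × 0.52 = 43.68
  Practical 53 × 0.13 = 6.89
  Case study 95.5 × 0.13 = 12.415
  Skills demo 47 × 0.22 = 10.34
Sum = 73.325
Bonus: 73.325 + 4 = 77.325
77.325 is ≥ 73 and < 90 → Distinction

Distinction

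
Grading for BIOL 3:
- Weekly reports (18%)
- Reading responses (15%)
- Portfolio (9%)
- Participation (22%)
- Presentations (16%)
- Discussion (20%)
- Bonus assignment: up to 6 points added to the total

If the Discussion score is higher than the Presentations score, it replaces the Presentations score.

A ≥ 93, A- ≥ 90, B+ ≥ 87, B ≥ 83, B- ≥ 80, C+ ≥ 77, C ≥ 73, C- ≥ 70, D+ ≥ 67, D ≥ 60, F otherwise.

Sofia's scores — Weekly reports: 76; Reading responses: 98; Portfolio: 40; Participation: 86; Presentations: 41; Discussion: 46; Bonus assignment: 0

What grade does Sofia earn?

D+

Discussion (46) > Presentations (41), so Presentations counts as 46.
Weighted total:
  Weekly reports 76 × 0.18 = 13.68
  Reading responses 98 × 0.15 = 14.7
  Portfolio 40 × 0.09 = 3.6
  Participation 86 × 0.22 = 18.92
  Presentations 46 × 0.16 = 7.36
  Discussion 46 × 0.2 = 9.2
Sum = 67.46
Bonus assignment: 67.46 + 0 = 67.46
67.46 is ≥ 67 and < 70 → D+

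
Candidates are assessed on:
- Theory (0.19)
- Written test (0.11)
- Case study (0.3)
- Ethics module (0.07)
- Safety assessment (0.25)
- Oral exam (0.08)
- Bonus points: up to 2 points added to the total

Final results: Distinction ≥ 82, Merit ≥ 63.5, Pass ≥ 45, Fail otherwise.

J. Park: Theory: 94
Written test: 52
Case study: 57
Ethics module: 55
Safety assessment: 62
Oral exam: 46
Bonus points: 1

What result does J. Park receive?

Merit

Weighted total:
  Theory 94 × 0.19 = 17.86
  Written test 52 × 0.11 = 5.72
  Case study 57 × 0.3 = 17.1
  Ethics module 55 × 0.07 = 3.85
  Safety assessment 62 × 0.25 = 15.5
  Oral exam 46 × 0.08 = 3.68
Sum = 63.71
Bonus points: 63.71 + 1 = 64.71
64.71 is ≥ 63.5 and < 82 → Merit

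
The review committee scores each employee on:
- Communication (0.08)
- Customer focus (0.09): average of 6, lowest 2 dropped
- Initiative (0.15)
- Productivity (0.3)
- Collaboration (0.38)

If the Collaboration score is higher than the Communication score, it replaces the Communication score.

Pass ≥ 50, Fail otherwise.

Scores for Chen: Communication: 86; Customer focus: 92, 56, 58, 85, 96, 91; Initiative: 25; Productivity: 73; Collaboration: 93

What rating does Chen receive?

Customer focus: drop 56, 58 → average of remaining 4 = 364/4 = 91
Collaboration (93) > Communication (86), so Communication counts as 93.
Weighted total:
  Communication 93 × 0.08 = 7.44
  Customer focus 91 × 0.09 = 8.19
  Initiative 25 × 0.15 = 3.75
  Productivity 73 × 0.3 = 21.9
  Collaboration 93 × 0.38 = 35.34
Sum = 76.62
76.62 ≥ 50 → Pass

Pass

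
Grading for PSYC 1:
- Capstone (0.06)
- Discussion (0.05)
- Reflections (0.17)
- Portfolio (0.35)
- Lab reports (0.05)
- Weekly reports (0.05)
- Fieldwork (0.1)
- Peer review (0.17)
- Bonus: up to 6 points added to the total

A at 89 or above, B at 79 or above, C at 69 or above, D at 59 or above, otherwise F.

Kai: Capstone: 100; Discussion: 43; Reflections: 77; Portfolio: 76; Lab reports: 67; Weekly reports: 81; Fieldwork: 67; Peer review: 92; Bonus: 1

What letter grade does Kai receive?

C

Weighted total:
  Capstone 100 × 0.06 = 6
  Discussion 43 × 0.05 = 2.15
  Reflections 77 × 0.17 = 13.09
  Portfolio 76 × 0.35 = 26.6
  Lab reports 67 × 0.05 = 3.35
  Weekly reports 81 × 0.05 = 4.05
  Fieldwork 67 × 0.1 = 6.7
  Peer review 92 × 0.17 = 15.64
Sum = 77.58
Bonus: 77.58 + 1 = 78.58
78.58 is ≥ 69 and < 79 → C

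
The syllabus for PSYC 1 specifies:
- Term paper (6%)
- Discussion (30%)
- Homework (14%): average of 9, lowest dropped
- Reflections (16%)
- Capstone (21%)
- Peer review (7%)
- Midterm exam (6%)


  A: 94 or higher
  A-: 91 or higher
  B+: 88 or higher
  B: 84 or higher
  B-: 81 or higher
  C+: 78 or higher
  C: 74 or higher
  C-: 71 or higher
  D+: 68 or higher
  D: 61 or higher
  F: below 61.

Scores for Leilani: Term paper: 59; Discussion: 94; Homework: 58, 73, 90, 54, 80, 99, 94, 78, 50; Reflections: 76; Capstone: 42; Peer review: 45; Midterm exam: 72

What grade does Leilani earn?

Homework: drop 50 → average of remaining 8 = 626/8 = 78.25
Weighted total:
  Term paper 59 × 0.06 = 3.54
  Discussion 94 × 0.3 = 28.2
  Homework 78.25 × 0.14 = 10.955
  Reflections 76 × 0.16 = 12.16
  Capstone 42 × 0.21 = 8.82
  Peer review 45 × 0.07 = 3.15
  Midterm exam 72 × 0.06 = 4.32
Sum = 71.145
71.145 is ≥ 71 and < 74 → C-

C-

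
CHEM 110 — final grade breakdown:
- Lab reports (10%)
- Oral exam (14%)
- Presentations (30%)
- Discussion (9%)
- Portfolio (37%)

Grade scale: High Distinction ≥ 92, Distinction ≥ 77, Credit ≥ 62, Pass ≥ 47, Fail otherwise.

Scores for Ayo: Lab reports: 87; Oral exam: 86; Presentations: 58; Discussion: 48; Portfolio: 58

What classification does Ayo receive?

Weighted total:
  Lab reports 87 × 0.1 = 8.7
  Oral exam 86 × 0.14 = 12.04
  Presentations 58 × 0.3 = 17.4
  Discussion 48 × 0.09 = 4.32
  Portfolio 58 × 0.37 = 21.46
Sum = 63.92
63.92 is ≥ 62 and < 77 → Credit

Credit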